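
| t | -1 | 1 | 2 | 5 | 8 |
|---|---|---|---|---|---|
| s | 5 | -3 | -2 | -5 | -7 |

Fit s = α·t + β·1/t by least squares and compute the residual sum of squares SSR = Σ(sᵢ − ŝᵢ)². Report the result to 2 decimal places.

AᵀA·[α, β]ᵀ = Aᵀs reads: 95·α + 5·β = -93;  5·α + (3689/1600)·β = -87/8.
(Σt·t = 95, Σt·1/t = 5, Σ1/t·1/t = 3689/1600, Σt·s = -93, Σ1/t·s = -87/8.)
Determinant 95·(3689/1600) − 5² = 62091/320.
α = ((-93)·(3689/1600) − 5·(-87/8))/(62091/320) = -28453/34495; β = (95·(-87/8) − 5·(-93))/(62091/320) = -20200/6899.
Residuals: 43022/34495, 25968/34495, 38416/34495, -2002/6899, -1216/34495; SSR = 118936/34495.

SSR = 3.45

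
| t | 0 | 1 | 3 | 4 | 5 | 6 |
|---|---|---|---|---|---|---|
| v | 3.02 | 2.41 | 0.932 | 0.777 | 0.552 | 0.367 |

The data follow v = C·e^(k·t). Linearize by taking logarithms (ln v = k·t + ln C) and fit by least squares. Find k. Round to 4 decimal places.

Linearized form: ln v = k·t + ln C. From the 6 transformed points,
Σt = 19.0000, Σ(t)² = 87.0000, Σln v = 0.0655, Σt·ln v = -9.3263.
Equations: 87.0000·k + 19.0000·ln C = -9.3263;  19.0000·k + 6·ln C = 0.0655.
Δ = 87.0000·6 − (19.0000)² = 161.0000; k = (-9.3263·6 − 19.0000·0.0655)/161.0000 = -0.35530, ln C = (87.0000·0.0655 − 19.0000·-9.3263)/161.0000 = 1.13604.

k = -0.3553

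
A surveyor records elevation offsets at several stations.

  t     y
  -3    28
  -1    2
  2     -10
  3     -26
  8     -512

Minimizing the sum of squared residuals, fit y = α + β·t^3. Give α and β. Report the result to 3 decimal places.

With design matrix X, XᵀX = [[5, 519]; [519, 263667]] and Xᵀy = [-518, -263684]ᵀ.
Eliminating β: 263667·(row 1) − 519·(row 2) gives 1048974·α = 263667·(-518) − 519·(-263684) = 272490, so α = 45415/174829.
Then β = ((-263684) − 519·(45415/174829))/263667 = -524789/524487.

α = 0.260, β = -1.001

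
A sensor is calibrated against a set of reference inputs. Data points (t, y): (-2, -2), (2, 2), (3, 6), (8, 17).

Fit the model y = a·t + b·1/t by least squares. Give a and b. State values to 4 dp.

a = 2.2157, b = -4.3685

Sums needed: Σt·t = 81, Σt·1/t = 4, Σ1/t·1/t = 361/576.
And Σt·y = 162, Σ1/t·y = 49/8.
So MᵀM·[a, b]ᵀ = Mᵀy: [[81, 4]; [4, 361/576]]·[a, b]ᵀ = [162, 49/8]ᵀ.
det = 81·(361/576) − 4² = 2225/64.
a = (162·(361/576) − 4·(49/8))/(2225/64) = 986/445; b = (81·(49/8) − 4·162)/(2225/64) = -1944/445.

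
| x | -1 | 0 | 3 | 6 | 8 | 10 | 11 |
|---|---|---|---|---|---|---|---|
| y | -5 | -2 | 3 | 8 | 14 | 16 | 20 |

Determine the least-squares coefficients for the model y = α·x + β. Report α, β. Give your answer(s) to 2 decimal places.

The normal equations are: 331·α + 37·β = 554;  37·α + 7·β = 54.
det = 331·7 − 37² = 948.
α = (554·7 − 37·54)/948 = 470/237; β = (331·54 − 37·554)/948 = -656/237.

α = 1.98, β = -2.77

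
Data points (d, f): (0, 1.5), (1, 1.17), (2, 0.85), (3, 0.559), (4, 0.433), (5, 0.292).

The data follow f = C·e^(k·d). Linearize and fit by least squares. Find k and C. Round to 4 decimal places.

k = -0.3310, C = 1.5722

Linearized form: ln f = k·d + ln C. From the 6 transformed points,
Σd = 15.0000, Σ(d)² = 55.0000, Σln f = -2.2497, Σd·ln f = -11.4159.
Normal system: [[55.0000, 15.0000]; [15.0000, 6]]·[k, ln C]ᵀ = [-11.4159, -2.2497]ᵀ.
Solving (det = 105.0000): k = -0.33096, ln C = 0.45245, so C = exp(0.45245) = 1.57215.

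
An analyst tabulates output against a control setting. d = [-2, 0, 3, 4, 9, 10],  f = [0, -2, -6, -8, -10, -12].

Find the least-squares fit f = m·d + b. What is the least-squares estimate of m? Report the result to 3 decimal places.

m = -0.947

Forming MᵀM = [[210, 24]; [24, 6]] and Mᵀf = [-260, -38]ᵀ gives MᵀM·[m, b]ᵀ = Mᵀf.
Eliminating b: 6·(row 1) − 24·(row 2) gives 684·m = 6·(-260) − 24·(-38) = -648, so m = -18/19.
Then b = ((-38) − 24·(-18/19))/6 = -145/57.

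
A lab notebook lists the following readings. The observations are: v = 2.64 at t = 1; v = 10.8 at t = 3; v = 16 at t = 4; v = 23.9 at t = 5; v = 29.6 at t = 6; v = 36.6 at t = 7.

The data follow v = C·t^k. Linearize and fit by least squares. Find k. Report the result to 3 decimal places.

k = 1.358

Linearized form: ln v = k·ln t + ln C. From the 6 transformed points,
XᵀX = [[12.7160, 7.8320]; [7.8320, 6]], rhs = [24.6414, 16.2846]ᵀ  (here Σln t = 7.8320, Σ(ln t)² = 12.7160, Σln v = 16.2846, Σln t·ln v = 24.6414).
Δ = 12.7160·6 − (7.8320)² = 14.9557; k = (24.6414·6 − 7.8320·16.2846)/14.9557 = 1.35783, ln C = (12.7160·16.2846 − 7.8320·24.6414)/14.9557 = 0.94168.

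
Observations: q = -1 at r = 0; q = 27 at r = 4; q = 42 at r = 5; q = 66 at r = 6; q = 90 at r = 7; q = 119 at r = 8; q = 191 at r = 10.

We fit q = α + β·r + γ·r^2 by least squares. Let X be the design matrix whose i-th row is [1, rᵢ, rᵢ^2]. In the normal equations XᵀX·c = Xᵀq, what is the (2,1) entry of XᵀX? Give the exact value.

40

Row 2 ↔ basis r, column 1 ↔ basis 1, so (XᵀX)_{2,1} = Σᵢ r = (0)·(1) + (4)·(1) + (5)·(1) + (6)·(1) + (7)·(1) + (8)·(1) + (10)·(1) = 40.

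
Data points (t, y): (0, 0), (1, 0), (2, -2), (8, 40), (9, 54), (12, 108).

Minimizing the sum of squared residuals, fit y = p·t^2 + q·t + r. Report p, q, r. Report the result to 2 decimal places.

Entries of AᵀA: Σt^2·t^2 = 31410, Σt^2·t = 2978, Σt^2 = 294, Σt·t = 294, Σt = 32, Σ1 = 6.
Right-hand side: Σt^2·y = 22478, Σt·y = 2098, Σy = 200.
So AᵀA·[p, q, r]ᵀ = Aᵀy: [[31410, 2978, 294]; [2978, 294, 32]; [294, 32, 6]]·[p, q, r]ᵀ = [22478, 2098, 200]ᵀ.
Row-reducing yields p = 288/287, q = -4463/1435, r = 1076/1435.

p = 1.00, q = -3.11, r = 0.75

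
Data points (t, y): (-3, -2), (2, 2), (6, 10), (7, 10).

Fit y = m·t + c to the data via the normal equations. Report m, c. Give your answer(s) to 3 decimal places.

m = 1.290, c = 1.129

From the data, Σt·t = 98, Σt = 12, Σ1 = 4.
For Xᵀy: Σt·y = 140, Σy = 20.
So XᵀX·[m, c]ᵀ = Xᵀy: [[98, 12]; [12, 4]]·[m, c]ᵀ = [140, 20]ᵀ.
det = 98·4 − 12² = 248.
m = (140·4 − 12·20)/248 = 40/31; c = (98·20 − 12·140)/248 = 35/31.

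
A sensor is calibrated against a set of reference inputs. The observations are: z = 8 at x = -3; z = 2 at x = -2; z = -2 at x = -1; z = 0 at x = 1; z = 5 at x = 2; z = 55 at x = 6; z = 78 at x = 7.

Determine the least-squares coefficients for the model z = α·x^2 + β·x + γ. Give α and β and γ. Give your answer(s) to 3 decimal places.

Normal-equation sums: Σx^2·x^2 = 3812, Σx^2·x = 532, Σx^2 = 104, Σx·x = 104, Σx = 10, Σ1 = 7.
Moment sums: Σx^2·z = 5900, Σx·z = 860, Σz = 146.
Solving the 3×3 system (Gaussian elimination) gives α = 37159/24654, β = 20203/24654, γ = -11121/4109.

α = 1.507, β = 0.819, γ = -2.706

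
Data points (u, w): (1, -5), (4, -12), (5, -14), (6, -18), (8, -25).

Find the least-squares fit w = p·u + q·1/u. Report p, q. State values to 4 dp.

p = -2.9717, q = -1.8033

Compute the Gram sums: Σu·u = 142, Σu·1/u = 5, Σ1/u·1/u = 16501/14400.
Moment sums: Σu·w = -431, Σ1/u·w = -677/40.
AᵀA·[p, q]ᵀ = Aᵀw becomes [[142, 5]; [5, 16501/14400]]·[p, q]ᵀ = [-431, -677/40]ᵀ.
det = 142·(16501/14400) − 5² = 991571/7200.
p = ((-431)·(16501/14400) − 5·(-677/40))/(991571/7200) = -5893331/1983142; q = (142·(-677/40) − 5·(-431))/(991571/7200) = -1788120/991571.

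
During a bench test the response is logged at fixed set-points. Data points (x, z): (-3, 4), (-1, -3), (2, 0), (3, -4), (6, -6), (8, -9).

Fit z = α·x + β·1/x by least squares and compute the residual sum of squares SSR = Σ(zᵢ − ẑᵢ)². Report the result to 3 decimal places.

SSR = 6.141

Entries of AᵀA: Σx·x = 123, Σx·1/x = 6, Σ1/x·1/x = 97/64.
Moment sums: Σx·z = -129, Σ1/x·z = -43/24.
AᵀA·[α, β]ᵀ = Aᵀz becomes [[123, 6]; [6, 97/64]]·[α, β]ᵀ = [-129, -43/24]ᵀ.
Determinant 123·(97/64) − 6² = 9627/64.
α = ((-129)·(97/64) − 6·(-43/24))/(9627/64) = -11825/9627; β = (123·(-43/24) − 6·(-129))/(9627/64) = 35432/9627.
Residuals: 44531/28881, -1758/3209, 1978/3209, -44531/28881, 21848/28881, 1176/3209; SSR = 177370/28881.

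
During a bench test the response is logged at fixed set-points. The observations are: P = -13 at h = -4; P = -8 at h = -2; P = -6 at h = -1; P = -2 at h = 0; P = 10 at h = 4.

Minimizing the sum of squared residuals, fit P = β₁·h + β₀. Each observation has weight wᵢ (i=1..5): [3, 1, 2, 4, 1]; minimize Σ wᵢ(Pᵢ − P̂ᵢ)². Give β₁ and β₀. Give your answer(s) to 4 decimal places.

β₁ = 2.8435, β₀ = -2.0799

From the data, Σwᵢ·h·h = 70, Σwᵢ·h = -12, Σwᵢ·1 = 11.
And Σwᵢ·h·P = 224, Σwᵢ·P = -57.
So XᵀWX·[β₁, β₀]ᵀ = XᵀWP: [[70, -12]; [-12, 11]]·[β₁, β₀]ᵀ = [224, -57]ᵀ.
Eliminating β₀: 11·(row 1) − (-12)·(row 2) gives 626·β₁ = 11·224 − (-12)·(-57) = 1780, so β₁ = 890/313.
Then β₀ = ((-57) − (-12)·(890/313))/11 = -651/313.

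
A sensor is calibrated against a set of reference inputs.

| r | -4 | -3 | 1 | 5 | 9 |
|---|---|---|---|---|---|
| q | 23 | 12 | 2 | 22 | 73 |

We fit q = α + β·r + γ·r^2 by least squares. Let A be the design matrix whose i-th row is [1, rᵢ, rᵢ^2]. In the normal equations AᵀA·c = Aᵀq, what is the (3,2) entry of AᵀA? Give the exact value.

Row 3 ↔ basis r^2, column 2 ↔ basis r, so (AᵀA)_{3,2} = Σᵢ (r^2)·(r) = (16)·(-4) + (9)·(-3) + (1)·(1) + (25)·(5) + (81)·(9) = 764.

764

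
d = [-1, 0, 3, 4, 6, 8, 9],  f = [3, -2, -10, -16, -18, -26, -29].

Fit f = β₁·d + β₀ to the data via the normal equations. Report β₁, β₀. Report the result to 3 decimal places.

MᵀM·[β₁, β₀]ᵀ = Mᵀf reads: 207·β₁ + 29·β₀ = -674;  29·β₁ + 7·β₀ = -98.
(Σd·d = 207, Σd = 29, Σ1 = 7, Σd·f = -674, Σf = -98.)
Δ = 207·7 − 29² = 608.
β₁ = ((-674)·7 − 29·(-98))/608 = -469/152; β₀ = (207·(-98) − 29·(-674))/608 = -185/152.

β₁ = -3.086, β₀ = -1.217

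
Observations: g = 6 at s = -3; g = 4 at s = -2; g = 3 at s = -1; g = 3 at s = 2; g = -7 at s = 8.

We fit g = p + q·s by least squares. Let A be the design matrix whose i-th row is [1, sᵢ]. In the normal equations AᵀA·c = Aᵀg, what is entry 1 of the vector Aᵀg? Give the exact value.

9

Entry 1 ↔ basis 1, so (Aᵀg)_{1} = Σᵢ gᵢ = (1)·(6) + (1)·(4) + (1)·(3) + (1)·(3) + (1)·(-7) = 9.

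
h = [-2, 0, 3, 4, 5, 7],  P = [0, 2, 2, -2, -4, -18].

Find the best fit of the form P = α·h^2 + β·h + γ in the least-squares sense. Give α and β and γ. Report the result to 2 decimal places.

α = -0.57, β = 1.04, γ = 3.55

The normal equations are: 3379·α + 551·β + 103·γ = -996;  551·α + 103·β + 17·γ = -148;  103·α + 17·β + 6·γ = -20.
(Σh^2·h^2 = 3379, Σh^2·h = 551, Σh^2 = 103, Σh·h = 103, Σh = 17, Σ1 = 6, Σh^2·P = -996, Σh·P = -148, ΣP = -20.)
Row-reducing yields α = -4544/7935, β = 1652/1587, γ = 408/115.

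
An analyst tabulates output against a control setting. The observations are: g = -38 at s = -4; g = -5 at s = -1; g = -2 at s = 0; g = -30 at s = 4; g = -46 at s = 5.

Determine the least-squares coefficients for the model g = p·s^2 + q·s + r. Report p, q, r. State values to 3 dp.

p = -1.979, q = 1.047, r = -2.081

With design matrix M, MᵀM = [[1138, 124, 58]; [124, 58, 4]; [58, 4, 5]] and Mᵀg = [-2243, -193, -121]ᵀ.
Row-reducing yields p = -96335/48678, q = 50963/48678, r = -16882/8113.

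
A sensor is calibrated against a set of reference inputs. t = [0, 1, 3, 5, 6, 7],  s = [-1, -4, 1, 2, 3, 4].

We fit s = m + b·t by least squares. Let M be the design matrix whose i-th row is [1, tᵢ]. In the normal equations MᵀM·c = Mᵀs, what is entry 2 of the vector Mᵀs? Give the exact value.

55

Entry 2 ↔ basis t, so (Mᵀs)_{2} = Σᵢ (t)·sᵢ = (0)·(-1) + (1)·(-4) + (3)·(1) + (5)·(2) + (6)·(3) + (7)·(4) = 55.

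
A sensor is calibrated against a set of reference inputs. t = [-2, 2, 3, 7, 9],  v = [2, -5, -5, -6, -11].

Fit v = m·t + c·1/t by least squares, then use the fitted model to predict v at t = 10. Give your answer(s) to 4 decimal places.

MᵀM·[m, c]ᵀ = Mᵀv reads: 147·m + 5·c = -170;  5·m + (5111/7938)·c = -913/126.
Eliminating c: (5111/7938)·(row 1) − 5·(row 2) gives (3761/54)·m = (5111/7938)·(-170) − 5·(-913/126) = -581275/7938, so m = -581275/552867.
Then c = ((-913/126) − 5·(-581275/552867))/(5111/7938) = -11619/3761.
At t = 10: v̂ = (-581275/552867)·(10) + (-11619/3761)·(1/10) = -59835493/5528670.

v̂ = -10.8228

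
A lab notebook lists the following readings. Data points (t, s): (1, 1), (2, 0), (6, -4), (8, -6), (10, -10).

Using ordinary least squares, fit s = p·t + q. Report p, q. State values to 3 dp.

p = -1.155, q = 2.439

Setting ∂/∂p … = 0 gives: 205·p + 27·q = -171;  27·p + 5·q = -19.
(Σt·t = 205, Σt = 27, Σ1 = 5, Σt·s = -171, Σs = -19.)
det = 205·5 − 27² = 296.
p = ((-171)·5 − 27·(-19))/296 = -171/148; q = (205·(-19) − 27·(-171))/296 = 361/148.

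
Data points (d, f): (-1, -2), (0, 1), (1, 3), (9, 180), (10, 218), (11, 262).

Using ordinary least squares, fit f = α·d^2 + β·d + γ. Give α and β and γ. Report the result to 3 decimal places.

α = 1.923, β = 2.701, γ = -0.591

Compute the Gram sums: Σd^2·d^2 = 31204, Σd^2·d = 3060, Σd^2 = 304, Σd·d = 304, Σd = 30, Σ1 = 6.
Right-hand side: Σd^2·f = 68083, Σd·f = 6687, Σf = 662.
So MᵀM·[α, β, γ]ᵀ = Mᵀf: [[31204, 3060, 304]; [3060, 304, 30]; [304, 30, 6]]·[α, β, γ]ᵀ = [68083, 6687, 662]ᵀ.
Inverting the 3×3 Gram matrix, [α, β, γ]ᵀ = [2315/1204, 813/301, -178/301]ᵀ.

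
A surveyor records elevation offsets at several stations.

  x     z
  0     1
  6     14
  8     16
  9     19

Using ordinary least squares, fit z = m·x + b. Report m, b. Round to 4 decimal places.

m = 1.9590, b = 1.2359

Entries of MᵀM: Σx·x = 181, Σx = 23, Σ1 = 4.
And Σx·z = 383, Σz = 50.
Normal equations: [[181, 23]; [23, 4]]·[m, b]ᵀ = [383, 50]ᵀ.
det = 181·4 − 23² = 195.
m = (383·4 − 23·50)/195 = 382/195; b = (181·50 − 23·383)/195 = 241/195.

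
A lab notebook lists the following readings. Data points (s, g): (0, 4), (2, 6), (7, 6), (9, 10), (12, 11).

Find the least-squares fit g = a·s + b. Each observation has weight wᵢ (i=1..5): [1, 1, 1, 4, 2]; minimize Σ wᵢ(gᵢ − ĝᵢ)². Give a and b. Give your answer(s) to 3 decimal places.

With design matrix M, MᵀWM = [[665, 69]; [69, 9]] and MᵀWg = [678, 78]ᵀ.
Eliminating b: 9·(row 1) − 69·(row 2) gives 1224·a = 9·678 − 69·78 = 720, so a = 10/17.
Then b = (78 − 69·(10/17))/9 = 212/51.

a = 0.588, b = 4.157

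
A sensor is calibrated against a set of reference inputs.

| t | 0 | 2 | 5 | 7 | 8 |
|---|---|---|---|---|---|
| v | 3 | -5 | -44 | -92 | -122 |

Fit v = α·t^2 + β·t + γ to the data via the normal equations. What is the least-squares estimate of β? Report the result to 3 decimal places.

Compute the Gram sums: Σt^2·t^2 = 7138, Σt^2·t = 988, Σt^2 = 142, Σt·t = 142, Σt = 22, Σ1 = 5.
For Aᵀv: Σt^2·v = -13436, Σt·v = -1850, Σv = -260.
AᵀA·[α, β, γ]ᵀ = Aᵀv becomes [[7138, 988, 142]; [988, 142, 22]; [142, 22, 5]]·[α, β, γ]ᵀ = [-13436, -1850, -260]ᵀ.
Row-reducing yields α = -7138/3517, β = 2423/3517, γ = 9174/3517.

β = 0.689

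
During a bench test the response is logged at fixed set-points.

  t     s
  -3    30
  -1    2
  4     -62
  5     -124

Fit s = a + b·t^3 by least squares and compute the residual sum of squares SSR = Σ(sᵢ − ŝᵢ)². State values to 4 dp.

Entries of XᵀX: Σ1 = 4, Σt^3 = 161, Σt^3·t^3 = 20451.
Moment sums: Σs = -154, Σt^3·s = -20280.
XᵀX·[a, b]ᵀ = Xᵀs becomes [[4, 161]; [161, 20451]]·[a, b]ᵀ = [-154, -20280]ᵀ.
det = 4·20451 − 161² = 55883.
a = ((-154)·20451 − 161·(-20280))/55883 = 115626/55883; b = (4·(-20280) − 161·(-154))/55883 = -56326/55883.
Residuals: 40062/55883, -60186/55883, 24492/55883, -4368/55883; SSR = 104616/55883.

SSR = 1.8721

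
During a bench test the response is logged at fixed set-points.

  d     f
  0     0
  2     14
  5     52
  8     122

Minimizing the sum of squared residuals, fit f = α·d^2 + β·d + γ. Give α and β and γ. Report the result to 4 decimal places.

Setting ∂/∂α … = 0 gives: 4737·α + 645·β + 93·γ = 9164;  645·α + 93·β + 15·γ = 1264;  93·α + 15·β + 4·γ = 188.
Row-reducing yields α = 1171/762, β = 717/254, γ = 87/127.

α = 1.5367, β = 2.8228, γ = 0.6850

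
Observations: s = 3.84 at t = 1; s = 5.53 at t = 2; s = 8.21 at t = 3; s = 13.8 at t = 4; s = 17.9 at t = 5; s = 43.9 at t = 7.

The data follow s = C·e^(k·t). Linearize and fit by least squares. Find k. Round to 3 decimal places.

With ln sᵢ as the transformed response and tᵢ as the regressor:
Σt = 22.0000, Σ(t)² = 104.0000, Σln s = 14.4524, Σt·ln s = 62.4780.
Normal system: [[104.0000, 22.0000]; [22.0000, 6]]·[k, ln C]ᵀ = [62.4780, 14.4524]ᵀ.
Solving (det = 140.0000): k = 0.40654, ln C = 0.91810.

k = 0.407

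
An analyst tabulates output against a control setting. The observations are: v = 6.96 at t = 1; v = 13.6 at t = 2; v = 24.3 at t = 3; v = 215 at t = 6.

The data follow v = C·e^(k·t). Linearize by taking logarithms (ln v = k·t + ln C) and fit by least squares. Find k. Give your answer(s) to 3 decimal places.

Linearized form: ln v = k·t + ln C. From the 4 transformed points,
Σt = 12.0000, Σ(t)² = 50.0000, Σln v = 13.1114, Σt·ln v = 48.9556.
Normal system: [[50.0000, 12.0000]; [12.0000, 4]]·[k, ln C]ᵀ = [48.9556, 13.1114]ᵀ.
Δ = 50.0000·4 − (12.0000)² = 56.0000; k = (48.9556·4 − 12.0000·13.1114)/56.0000 = 0.68725, ln C = (50.0000·13.1114 − 12.0000·48.9556)/56.0000 = 1.21609.

k = 0.687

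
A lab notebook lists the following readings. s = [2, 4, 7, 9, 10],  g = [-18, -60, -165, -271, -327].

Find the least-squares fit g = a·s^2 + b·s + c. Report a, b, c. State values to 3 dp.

a = -3.023, b = -2.498, c = -1.046

Entries of XᵀX: Σs^2·s^2 = 19234, Σs^2·s = 2144, Σs^2 = 250, Σs·s = 250, Σs = 32, Σ1 = 5.
Moment sums: Σs^2·g = -63768, Σs·g = -7140, Σg = -841.
Normal equations: [[19234, 2144, 250]; [2144, 250, 32]; [250, 32, 5]]·[a, b, c]ᵀ = [-63768, -7140, -841]ᵀ.
Solving the 3×3 system (Gaussian elimination) gives a = -10633/3517, b = -8786/3517, c = -3679/3517.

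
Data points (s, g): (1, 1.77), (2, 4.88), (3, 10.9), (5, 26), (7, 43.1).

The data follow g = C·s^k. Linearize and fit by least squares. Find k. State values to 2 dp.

Linearized form: ln g = k·ln s + ln C. From the 5 transformed points,
Over the data: Σln s = 5.3471, Σ(ln s)² = 8.0643, Σln g = 11.5665, Σln s·ln g = 16.2902.
Normal system: [[8.0643, 5.3471]; [5.3471, 5]]·[k, ln C]ᵀ = [16.2902, 11.5665]ᵀ.
Solving (det = 11.7297): k = 1.67130, ln C = 0.52598.

k = 1.67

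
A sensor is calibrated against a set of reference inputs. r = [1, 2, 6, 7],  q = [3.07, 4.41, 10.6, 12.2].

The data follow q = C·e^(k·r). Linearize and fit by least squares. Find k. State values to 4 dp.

k = 0.2267

Taking logs, ln q = k·r + ln C, so regress ln q on r.
Over the data: Σr = 16.0000, Σ(r)² = 90.0000, Σln q = 7.4678, Σr·ln q = 35.7646.
Normal system: [[90.0000, 16.0000]; [16.0000, 4]]·[k, ln C]ᵀ = [35.7646, 7.4678]ᵀ.
Slope k = (n·Σr·ln q − Σr·Σln q)/(n·Σ(r)² − (Σr)²) = (4·35.7646 − 16.0000·7.4678)/104.0000 = 0.22666; ln C = (Σln q − k·Σr)/n = 0.96031.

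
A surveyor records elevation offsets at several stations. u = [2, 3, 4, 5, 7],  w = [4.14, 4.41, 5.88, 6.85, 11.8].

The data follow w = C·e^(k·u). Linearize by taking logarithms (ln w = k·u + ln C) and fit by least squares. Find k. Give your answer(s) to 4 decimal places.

With ln wᵢ as the transformed response and uᵢ as the regressor:
Σu = 21.0000, Σ(u)² = 103.0000, Σln w = 9.0685, Σu·ln w = 41.2772.
Equations: 103.0000·k + 21.0000·ln C = 41.2772;  21.0000·k + 5·ln C = 9.0685.
Solving (det = 74.0000): k = 0.21551, ln C = 0.90854.

k = 0.2155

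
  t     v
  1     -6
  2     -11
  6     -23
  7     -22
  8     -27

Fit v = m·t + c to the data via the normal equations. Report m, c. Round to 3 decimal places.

m = -2.804, c = -4.340

Sums needed: Σt·t = 154, Σt = 24, Σ1 = 5.
For Xᵀv: Σt·v = -536, Σv = -89.
XᵀX·[m, c]ᵀ = Xᵀv becomes [[154, 24]; [24, 5]]·[m, c]ᵀ = [-536, -89]ᵀ.
Eliminating c: 5·(row 1) − 24·(row 2) gives 194·m = 5·(-536) − 24·(-89) = -544, so m = -272/97.
Then c = ((-89) − 24·(-272/97))/5 = -421/97.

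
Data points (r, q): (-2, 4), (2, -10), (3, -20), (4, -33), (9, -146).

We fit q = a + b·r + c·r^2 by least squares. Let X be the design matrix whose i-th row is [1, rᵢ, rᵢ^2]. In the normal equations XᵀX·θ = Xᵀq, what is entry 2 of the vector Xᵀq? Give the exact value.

Entry 2 ↔ basis r, so (Xᵀq)_{2} = Σᵢ (r)·qᵢ = (-2)·(4) + (2)·(-10) + (3)·(-20) + (4)·(-33) + (9)·(-146) = -1534.

-1534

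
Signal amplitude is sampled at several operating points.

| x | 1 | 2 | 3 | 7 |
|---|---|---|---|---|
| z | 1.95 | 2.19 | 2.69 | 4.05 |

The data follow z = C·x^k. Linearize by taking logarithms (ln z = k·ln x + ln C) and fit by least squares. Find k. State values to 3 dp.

k = 0.386

With ln zᵢ as the transformed response and ln xᵢ as the regressor:
AᵀA = [[5.4740, 3.7377]; [3.7377, 4]], rhs = [4.3523, 3.8400]ᵀ  (here Σln x = 3.7377, Σ(ln x)² = 5.4740, Σln z = 3.8400, Σln x·ln z = 4.3523).
Slope k = (n·Σln x·ln z − Σln x·Σln z)/(n·Σ(ln x)² − (Σln x)²) = (4·4.3523 − 3.7377·3.8400)/7.9257 = 0.38563; ln C = (Σln z − k·Σln x)/n = 0.59965.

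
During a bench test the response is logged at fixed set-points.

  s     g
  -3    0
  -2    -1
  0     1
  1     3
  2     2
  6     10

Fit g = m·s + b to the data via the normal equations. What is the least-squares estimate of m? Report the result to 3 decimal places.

The normal equations are: 54·m + 4·b = 69;  4·m + 6·b = 15.
(Σs·s = 54, Σs = 4, Σ1 = 6, Σs·g = 69, Σg = 15.)
Determinant 54·6 − 4² = 308.
m = (69·6 − 4·15)/308 = 177/154; b = (54·15 − 4·69)/308 = 267/154.

m = 1.149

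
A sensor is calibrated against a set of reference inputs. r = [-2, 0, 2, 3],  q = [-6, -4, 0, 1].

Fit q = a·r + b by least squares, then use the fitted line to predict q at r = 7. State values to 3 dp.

Normal-equation sums: Σr·r = 17, Σr = 3, Σ1 = 4.
For Mᵀq: Σr·q = 15, Σq = -9.
Normal equations: [[17, 3]; [3, 4]]·[a, b]ᵀ = [15, -9]ᵀ.
Eliminating b: 4·(row 1) − 3·(row 2) gives 59·a = 4·15 − 3·(-9) = 87, so a = 87/59.
Then b = ((-9) − 3·(87/59))/4 = -198/59.
At r = 7: q̂ = (87/59)·(7) + (-198/59)·(1) = 411/59.

q̂ = 6.966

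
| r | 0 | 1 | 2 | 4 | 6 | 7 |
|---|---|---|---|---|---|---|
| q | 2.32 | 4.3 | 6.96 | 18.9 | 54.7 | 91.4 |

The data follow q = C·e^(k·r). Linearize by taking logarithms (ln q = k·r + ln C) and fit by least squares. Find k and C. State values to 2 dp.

Let Y = ln q. Fitting Y = k·r + ln C by least squares:
Σr = 20.0000, Σ(r)² = 106.0000, Σln q = 15.6966, Σr·ln q = 72.7135.
Equations: 106.0000·k + 20.0000·ln C = 72.7135;  20.0000·k + 6·ln C = 15.6966.
Slope k = (n·Σr·ln q − Σr·Σln q)/(n·Σ(r)² − (Σr)²) = (6·72.7135 − 20.0000·15.6966)/236.0000 = 0.51843; ln C = (Σln q − k·Σr)/n = 0.88802, so C = exp(0.88802) = 2.43031.

k = 0.52, C = 2.43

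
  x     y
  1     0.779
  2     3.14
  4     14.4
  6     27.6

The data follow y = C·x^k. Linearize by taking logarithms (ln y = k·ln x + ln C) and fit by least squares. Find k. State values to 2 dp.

k = 2.02

Taking logs, ln y = k·ln x + ln C, so regress ln y on ln x.
Over the data: Σln x = 3.8712, Σ(ln x)² = 5.6127, Σln y = 6.8795, Σln x·ln y = 10.4354.
Normal system: [[5.6127, 3.8712]; [3.8712, 4]]·[k, ln C]ᵀ = [10.4354, 6.8795]ᵀ.
Δ = 5.6127·4 − (3.8712)² = 7.4645; k = (10.4354·4 − 3.8712·6.8795)/7.4645 = 2.02420, ln C = (5.6127·6.8795 − 3.8712·10.4354)/7.4645 = -0.23914.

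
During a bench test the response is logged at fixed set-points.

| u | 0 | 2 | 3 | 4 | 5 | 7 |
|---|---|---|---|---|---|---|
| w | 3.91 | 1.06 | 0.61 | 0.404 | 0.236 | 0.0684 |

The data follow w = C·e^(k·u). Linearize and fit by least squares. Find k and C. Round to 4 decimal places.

k = -0.5634, C = 3.6244

Let Y = ln w. Fitting Y = k·u + ln C by least squares:
Over the data: Σu = 21.0000, Σ(u)² = 103.0000, Σln w = -4.1051, Σu·ln w = -30.9880.
Normal system: [[103.0000, 21.0000]; [21.0000, 6]]·[k, ln C]ᵀ = [-30.9880, -4.1051]ᵀ.
Slope k = (n·Σu·ln w − Σu·Σln w)/(n·Σ(u)² − (Σu)²) = (6·-30.9880 − 21.0000·-4.1051)/177.0000 = -0.56339; ln C = (Σln w − k·Σu)/n = 1.28768, so C = exp(1.28768) = 3.62436.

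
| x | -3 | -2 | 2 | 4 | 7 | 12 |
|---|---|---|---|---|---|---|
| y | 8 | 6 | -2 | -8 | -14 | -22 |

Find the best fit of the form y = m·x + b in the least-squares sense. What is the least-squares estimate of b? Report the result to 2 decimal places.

The normal system AᵀA·[m, b]ᵀ = Aᵀy is [[226, 20]; [20, 6]]·[m, b]ᵀ = [-434, -32]ᵀ.
Eliminating b: 6·(row 1) − 20·(row 2) gives 956·m = 6·(-434) − 20·(-32) = -1964, so m = -491/239.
Then b = ((-32) − 20·(-491/239))/6 = 362/239.

b = 1.51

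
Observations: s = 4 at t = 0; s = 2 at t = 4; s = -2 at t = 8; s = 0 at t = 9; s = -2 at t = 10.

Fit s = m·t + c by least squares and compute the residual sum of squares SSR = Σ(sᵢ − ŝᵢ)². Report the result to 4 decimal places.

The normal equations are: 261·m + 31·c = -28;  31·m + 5·c = 2.
Δ = 261·5 − 31² = 344.
m = ((-28)·5 − 31·2)/344 = -101/172; c = (261·2 − 31·(-28))/344 = 695/172.
Residuals: -7/172, 53/172, -231/172, 107/86, -29/172; SSR = 299/86.

SSR = 3.4767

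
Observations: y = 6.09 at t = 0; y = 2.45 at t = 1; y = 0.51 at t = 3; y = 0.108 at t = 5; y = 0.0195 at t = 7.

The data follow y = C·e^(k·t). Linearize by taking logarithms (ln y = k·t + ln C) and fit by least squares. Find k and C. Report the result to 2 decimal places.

Taking logs, ln y = k·t + ln C, so regress ln y on t.
Sums: Σt = 16.0000, Σ(t)² = 84.0000, Σln y = -4.1336, Σt·ln y = -39.8135.
Normal system: [[84.0000, 16.0000]; [16.0000, 5]]·[k, ln C]ᵀ = [-39.8135, -4.1336]ᵀ.
Slope k = (n·Σt·ln y − Σt·Σln y)/(n·Σ(t)² − (Σt)²) = (5·-39.8135 − 16.0000·-4.1336)/164.0000 = -0.81055; ln C = (Σln y − k·Σt)/n = 1.76704, so C = exp(1.76704) = 5.85352.

k = -0.81, C = 5.85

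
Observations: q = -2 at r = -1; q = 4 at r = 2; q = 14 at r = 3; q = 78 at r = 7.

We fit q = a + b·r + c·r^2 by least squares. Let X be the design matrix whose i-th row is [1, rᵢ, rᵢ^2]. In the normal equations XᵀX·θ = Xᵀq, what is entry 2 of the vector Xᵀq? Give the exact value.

Entry 2 ↔ basis r, so (Xᵀq)_{2} = Σᵢ (r)·qᵢ = (-1)·(-2) + (2)·(4) + (3)·(14) + (7)·(78) = 598.

598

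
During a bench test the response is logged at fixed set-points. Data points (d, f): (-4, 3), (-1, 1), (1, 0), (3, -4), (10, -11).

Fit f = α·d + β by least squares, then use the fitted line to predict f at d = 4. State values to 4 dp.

f̂ = -4.4874

The normal system XᵀX·[α, β]ᵀ = Xᵀf is [[127, 9]; [9, 5]]·[α, β]ᵀ = [-135, -11]ᵀ.
Determinant 127·5 − 9² = 554.
α = ((-135)·5 − 9·(-11))/554 = -288/277; β = (127·(-11) − 9·(-135))/554 = -91/277.
At d = 4: f̂ = (-288/277)·(4) + (-91/277)·(1) = -1243/277.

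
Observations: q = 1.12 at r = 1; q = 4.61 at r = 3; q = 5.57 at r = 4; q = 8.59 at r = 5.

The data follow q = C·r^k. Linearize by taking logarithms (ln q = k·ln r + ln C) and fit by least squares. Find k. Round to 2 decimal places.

k = 1.23

Let Y = ln q. Fitting Y = k·ln r + ln C by least squares:
Σln r = 4.0943, Σ(ln r)² = 5.7191, Σln q = 5.5096, Σln r·ln q = 7.5210.
Equations: 5.7191·k + 4.0943·ln C = 7.5210;  4.0943·k + 4·ln C = 5.5096.
Slope k = (n·Σln r·ln q − Σln r·Σln q)/(n·Σ(ln r)² − (Σln r)²) = (4·7.5210 − 4.0943·5.5096)/6.1125 = 1.23124; ln C = (Σln q − k·Σln r)/n = 0.11711.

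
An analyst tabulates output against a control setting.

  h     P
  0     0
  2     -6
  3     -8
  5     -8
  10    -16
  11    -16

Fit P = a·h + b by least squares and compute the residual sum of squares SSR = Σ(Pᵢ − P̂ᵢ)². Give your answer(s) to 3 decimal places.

SSR = 11.022

MᵀM·[a, b]ᵀ = MᵀP reads: 259·a + 31·b = -412;  31·a + 6·b = -54.
Δ = 259·6 − 31² = 593.
a = ((-412)·6 − 31·(-54))/593 = -798/593; b = (259·(-54) − 31·(-412))/593 = -1214/593.
Residuals: 1214/593, -748/593, -1136/593, 460/593, -294/593, 504/593; SSR = 6536/593.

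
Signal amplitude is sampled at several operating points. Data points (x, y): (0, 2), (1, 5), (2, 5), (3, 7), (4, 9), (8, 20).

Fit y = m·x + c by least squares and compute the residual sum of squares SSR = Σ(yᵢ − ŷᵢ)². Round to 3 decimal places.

Setting ∂/∂m … = 0 gives: 94·m + 18·c = 232;  18·m + 6·c = 48.
Eliminating c: 6·(row 1) − 18·(row 2) gives 240·m = 6·232 − 18·48 = 528, so m = 11/5.
Then c = (48 − 18·(11/5))/6 = 7/5.
Residuals: 3/5, 7/5, -4/5, -1, -6/5, 1; SSR = 32/5.

SSR = 6.400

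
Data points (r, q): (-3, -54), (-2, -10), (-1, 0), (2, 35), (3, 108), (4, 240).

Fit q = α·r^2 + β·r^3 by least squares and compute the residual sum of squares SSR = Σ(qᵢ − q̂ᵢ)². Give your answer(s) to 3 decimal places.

Normal-equation sums: Σr^2·r^2 = 451, Σr^2·r^3 = 1023, Σr^3·r^3 = 5683.
Right-hand side: Σr^2·q = 4426, Σr^3·q = 20094.
Normal equations: [[451, 1023]; [1023, 5683]]·[α, β]ᵀ = [4426, 20094]ᵀ.
Δ = 451·5683 − 1023² = 1516504.
α = (4426·5683 − 1023·20094)/1516504 = 1149199/379126; β = (451·20094 − 1023·4426)/1516504 = 103059/34466.
Residuals: -103536/189563, 340568/189563, -7775/189563, -198289/189563, -2853/189563, 24760/189563; SSR = 879425/189563.

SSR = 4.639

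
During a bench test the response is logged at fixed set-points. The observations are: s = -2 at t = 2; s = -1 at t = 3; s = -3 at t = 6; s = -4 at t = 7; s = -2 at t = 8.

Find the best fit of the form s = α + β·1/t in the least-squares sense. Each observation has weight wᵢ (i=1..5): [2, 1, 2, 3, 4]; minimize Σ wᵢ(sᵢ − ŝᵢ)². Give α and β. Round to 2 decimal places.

α = -3.20, β = 2.87

Entries of XᵀWX: Σwᵢ·1 = 12, Σwᵢ·1/t = 109/42, Σwᵢ·1/t·1/t = 1859/2352.
And Σwᵢ·s = -31, Σwᵢ·1/t·s = -127/21.
So XᵀWX·[α, β]ᵀ = XᵀWs: [[12, 109/42]; [109/42, 1859/2352]]·[α, β]ᵀ = [-31, -127/21]ᵀ.
det = 12·(1859/2352) − (109/42)² = 2425/882.
α = ((-31)·(1859/2352) − (109/42)·(-127/21))/(2425/882) = -62143/19400; β = (12·(-127/21) − (109/42)·(-31))/(2425/882) = 6951/2425.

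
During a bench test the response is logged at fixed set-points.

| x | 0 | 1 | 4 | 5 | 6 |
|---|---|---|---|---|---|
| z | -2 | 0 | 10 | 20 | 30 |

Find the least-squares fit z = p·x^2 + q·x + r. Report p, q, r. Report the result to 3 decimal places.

p = 1.049, q = -1.108, r = -1.222

Forming AᵀA = [[2178, 406, 78]; [406, 78, 16]; [78, 16, 5]] and Aᵀz = [1740, 320, 58]ᵀ gives AᵀA·[p, q, r]ᵀ = Aᵀz.
Row-reducing yields p = 213/203, q = -225/203, r = -248/203.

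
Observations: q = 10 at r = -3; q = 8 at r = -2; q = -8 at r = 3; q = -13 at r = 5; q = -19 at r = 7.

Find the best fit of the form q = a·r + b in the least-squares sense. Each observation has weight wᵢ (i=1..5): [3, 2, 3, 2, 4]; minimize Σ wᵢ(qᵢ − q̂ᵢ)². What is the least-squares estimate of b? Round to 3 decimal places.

b = 1.414

Entries of MᵀWM: Σwᵢ·r·r = 308, Σwᵢ·r = 34, Σwᵢ·1 = 14.
For MᵀWq: Σwᵢ·r·q = -856, Σwᵢ·q = -80.
MᵀWM·[a, b]ᵀ = MᵀWq becomes [[308, 34]; [34, 14]]·[a, b]ᵀ = [-856, -80]ᵀ.
Eliminating b: 14·(row 1) − 34·(row 2) gives 3156·a = 14·(-856) − 34·(-80) = -9264, so a = -772/263.
Then b = ((-80) − 34·(-772/263))/14 = 372/263.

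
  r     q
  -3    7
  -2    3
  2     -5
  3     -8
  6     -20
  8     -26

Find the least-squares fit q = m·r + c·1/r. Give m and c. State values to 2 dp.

The normal equations are: 126·m + 6·c = -389;  6·m + (49/64)·c = -187/12.
(Σr·r = 126, Σr·1/r = 6, Σ1/r·1/r = 49/64, Σr·q = -389, Σ1/r·q = -187/12.)
Δ = 126·(49/64) − 6² = 1935/32.
m = ((-389)·(49/64) − 6·(-187/12))/(1935/32) = -1453/430; c = (126·(-187/12) − 6·(-389))/(1935/32) = 3952/645.

m = -3.38, c = 6.13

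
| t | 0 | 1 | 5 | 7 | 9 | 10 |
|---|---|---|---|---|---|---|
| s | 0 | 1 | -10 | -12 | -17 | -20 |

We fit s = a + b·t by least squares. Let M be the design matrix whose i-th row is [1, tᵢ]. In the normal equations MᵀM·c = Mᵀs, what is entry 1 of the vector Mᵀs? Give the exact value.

-58

Entry 1 ↔ basis 1, so (Mᵀs)_{1} = Σᵢ sᵢ = (1)·(0) + (1)·(1) + (1)·(-10) + (1)·(-12) + (1)·(-17) + (1)·(-20) = -58.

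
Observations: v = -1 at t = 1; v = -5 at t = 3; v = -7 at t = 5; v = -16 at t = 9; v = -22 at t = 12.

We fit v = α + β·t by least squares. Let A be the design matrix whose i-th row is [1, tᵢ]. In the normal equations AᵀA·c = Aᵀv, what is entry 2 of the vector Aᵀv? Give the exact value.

-459

Entry 2 ↔ basis t, so (Aᵀv)_{2} = Σᵢ (t)·vᵢ = (1)·(-1) + (3)·(-5) + (5)·(-7) + (9)·(-16) + (12)·(-22) = -459.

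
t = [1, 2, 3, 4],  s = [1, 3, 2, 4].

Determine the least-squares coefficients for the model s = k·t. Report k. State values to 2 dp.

From the data, Σt·t = 30.
For Aᵀs: Σt·s = 29.
k = 29/30 = 0.966667.

k = 0.97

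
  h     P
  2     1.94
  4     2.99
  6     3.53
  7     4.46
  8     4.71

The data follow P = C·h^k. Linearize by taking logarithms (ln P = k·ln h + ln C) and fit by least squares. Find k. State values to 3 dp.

k = 0.633

With ln Pᵢ as the transformed response and ln hᵢ as the regressor:
Σln h = 7.8966, Σ(ln h)² = 13.7233, Σln P = 6.0641, Σln h·ln P = 10.3696.
Equations: 13.7233·k + 7.8966·ln C = 10.3696;  7.8966·k + 5·ln C = 6.0641.
Solving (det = 6.2610): k = 0.63286, ln C = 0.21333.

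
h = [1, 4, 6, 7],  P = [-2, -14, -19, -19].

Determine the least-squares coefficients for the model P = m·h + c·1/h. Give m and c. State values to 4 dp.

Normal-equation sums: Σh·h = 102, Σh·1/h = 4, Σ1/h·1/h = 7837/7056.
For AᵀP: Σh·P = -305, Σ1/h·P = -239/21.
So AᵀA·[m, c]ᵀ = AᵀP: [[102, 4]; [4, 7837/7056]]·[m, c]ᵀ = [-305, -239/21]ᵀ.
Eliminating c: (7837/7056)·(row 1) − 4·(row 2) gives (114413/1176)·m = (7837/7056)·(-305) − 4·(-239/21) = -2069069/7056, so m = -2069069/686478.
Then c = ((-239/21) − 4·(-2069069/686478))/(7837/7056) = 69552/114413.

m = -3.0140, c = 0.6079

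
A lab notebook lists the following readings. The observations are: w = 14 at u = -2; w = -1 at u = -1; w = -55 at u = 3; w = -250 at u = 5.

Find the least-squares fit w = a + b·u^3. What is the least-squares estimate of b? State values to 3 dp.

The normal system XᵀX·[a, b]ᵀ = Xᵀw is [[4, 143]; [143, 16419]]·[a, b]ᵀ = [-292, -32846]ᵀ.
Δ = 4·16419 − 143² = 45227.
a = ((-292)·16419 − 143·(-32846))/45227 = -1070/497; b = (4·(-32846) − 143·(-292))/45227 = -12804/6461.

b = -1.982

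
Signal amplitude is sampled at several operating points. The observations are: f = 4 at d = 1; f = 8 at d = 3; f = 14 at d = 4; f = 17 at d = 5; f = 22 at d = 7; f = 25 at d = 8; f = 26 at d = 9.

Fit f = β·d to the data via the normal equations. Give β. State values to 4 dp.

β = 3.0898

Forming AᵀA = [[245]] and Aᵀf = [757]ᵀ gives AᵀA·[β]ᵀ = Aᵀf.
Hence β = 757 / 245 ≈ 3.0898.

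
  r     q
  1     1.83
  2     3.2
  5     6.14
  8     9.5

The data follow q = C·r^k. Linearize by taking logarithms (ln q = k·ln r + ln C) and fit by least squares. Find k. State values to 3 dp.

With ln qᵢ as the transformed response and ln rᵢ as the regressor:
Σln r = 4.3820, Σ(ln r)² = 7.3948, Σln q = 5.8336, Σln r·ln q = 8.4085.
Equations: 7.3948·k + 4.3820·ln C = 8.4085;  4.3820·k + 4·ln C = 5.8336.
Δ = 7.3948·4 − (4.3820)² = 10.3771; k = (8.4085·4 − 4.3820·5.8336)/10.3771 = 0.77778, ln C = (7.3948·5.8336 − 4.3820·8.4085)/10.3771 = 0.60633.

k = 0.778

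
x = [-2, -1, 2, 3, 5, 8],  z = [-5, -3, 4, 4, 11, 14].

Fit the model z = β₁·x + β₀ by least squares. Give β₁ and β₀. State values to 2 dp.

β₁ = 1.98, β₀ = -0.78

From the data, Σx·x = 107, Σx = 15, Σ1 = 6.
Right-hand side: Σx·z = 200, Σz = 25.
Normal equations: [[107, 15]; [15, 6]]·[β₁, β₀]ᵀ = [200, 25]ᵀ.
det = 107·6 − 15² = 417.
β₁ = (200·6 − 15·25)/417 = 275/139; β₀ = (107·25 − 15·200)/417 = -325/417.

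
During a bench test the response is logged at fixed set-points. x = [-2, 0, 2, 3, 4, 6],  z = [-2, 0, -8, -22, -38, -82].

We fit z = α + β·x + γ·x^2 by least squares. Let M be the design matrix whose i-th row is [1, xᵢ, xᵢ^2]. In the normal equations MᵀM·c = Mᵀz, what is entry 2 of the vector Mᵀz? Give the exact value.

Entry 2 ↔ basis x, so (Mᵀz)_{2} = Σᵢ (x)·zᵢ = (-2)·(-2) + (0)·(0) + (2)·(-8) + (3)·(-22) + (4)·(-38) + (6)·(-82) = -722.

-722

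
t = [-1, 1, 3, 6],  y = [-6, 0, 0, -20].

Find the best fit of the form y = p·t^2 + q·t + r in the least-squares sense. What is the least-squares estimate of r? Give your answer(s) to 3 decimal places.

Normal-equation sums: Σt^2·t^2 = 1379, Σt^2·t = 243, Σt^2 = 47, Σt·t = 47, Σt = 9, Σ1 = 4.
Right-hand side: Σt^2·y = -726, Σt·y = -114, Σy = -26.
Solving the 3×3 system (Gaussian elimination) gives p = -3631/3278, q = 11829/3278, r = -239/149.

r = -1.604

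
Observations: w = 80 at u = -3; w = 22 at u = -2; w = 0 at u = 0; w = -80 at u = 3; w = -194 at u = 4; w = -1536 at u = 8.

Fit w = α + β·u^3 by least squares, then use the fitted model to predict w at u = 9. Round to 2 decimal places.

ŵ = -2186.72

The normal equations are: 6·α + 568·β = -1708;  568·α + 267762·β = -803344.
(Σ1 = 6, Σu^3 = 568, Σu^3·u^3 = 267762, Σw = -1708, Σu^3·w = -803344.)
det = 6·267762 − 568² = 1283948.
α = ((-1708)·267762 − 568·(-803344))/1283948 = -259526/320987; β = (6·(-803344) − 568·(-1708))/1283948 = -962480/320987.
At u = 9: ŵ = (-259526/320987)·(1) + (-962480/320987)·(729) = -701907446/320987.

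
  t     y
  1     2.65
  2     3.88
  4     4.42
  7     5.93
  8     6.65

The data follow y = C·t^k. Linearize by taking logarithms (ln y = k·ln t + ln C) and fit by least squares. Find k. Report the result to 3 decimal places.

Taking logs, ln y = k·ln t + ln C, so regress ln y on ln t.
Sums: Σln t = 6.1048, Σ(ln t)² = 10.5129, Σln y = 7.4912, Σln t·ln y = 10.4035.
Normal system: [[10.5129, 6.1048]; [6.1048, 5]]·[k, ln C]ᵀ = [10.4035, 7.4912]ᵀ.
Δ = 10.5129·5 − (6.1048)² = 15.2960; k = (10.4035·5 − 6.1048·7.4912)/15.2960 = 0.41093, ln C = (10.5129·7.4912 − 6.1048·10.4035)/15.2960 = 0.99651.

k = 0.411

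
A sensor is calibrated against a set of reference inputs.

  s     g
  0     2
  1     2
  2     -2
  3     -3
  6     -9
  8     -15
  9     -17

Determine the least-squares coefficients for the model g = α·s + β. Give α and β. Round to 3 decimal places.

α = -2.191, β = 3.076

With design matrix M, MᵀM = [[195, 29]; [29, 7]] and Mᵀg = [-338, -42]ᵀ.
Eliminating β: 7·(row 1) − 29·(row 2) gives 524·α = 7·(-338) − 29·(-42) = -1148, so α = -287/131.
Then β = ((-42) − 29·(-287/131))/7 = 403/131.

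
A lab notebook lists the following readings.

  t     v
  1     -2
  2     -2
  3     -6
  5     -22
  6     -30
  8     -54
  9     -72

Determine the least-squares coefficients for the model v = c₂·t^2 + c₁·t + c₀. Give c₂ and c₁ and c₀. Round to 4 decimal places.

Compute the Gram sums: Σt^2·t^2 = 12676, Σt^2·t = 1618, Σt^2 = 220, Σt·t = 220, Σt = 34, Σ1 = 7.
Right-hand side: Σt^2·v = -10982, Σt·v = -1394, Σv = -188.
XᵀX·[c₂, c₁, c₀]ᵀ = Xᵀv becomes [[12676, 1618, 220]; [1618, 220, 34]; [220, 34, 7]]·[c₂, c₁, c₀]ᵀ = [-10982, -1394, -188]ᵀ.
Inverting the 3×3 Gram matrix, [c₂, c₁, c₀]ᵀ = [-2745/2761, 3291/2761, -3866/2761]ᵀ.

c₂ = -0.9942, c₁ = 1.1920, c₀ = -1.4002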